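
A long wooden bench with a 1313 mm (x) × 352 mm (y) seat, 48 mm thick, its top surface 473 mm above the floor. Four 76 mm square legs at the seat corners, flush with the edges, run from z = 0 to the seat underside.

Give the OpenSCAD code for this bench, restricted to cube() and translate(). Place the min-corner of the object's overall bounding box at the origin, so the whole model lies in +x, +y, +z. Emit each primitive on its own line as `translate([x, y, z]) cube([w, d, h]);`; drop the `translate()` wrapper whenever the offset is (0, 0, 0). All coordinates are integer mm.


translate([0, 0, 425]) cube([1313, 352, 48]);
cube([76, 76, 425]);
translate([0, 276, 0]) cube([76, 76, 425]);
translate([1237, 0, 0]) cube([76, 76, 425]);
translate([1237, 276, 0]) cube([76, 76, 425]);


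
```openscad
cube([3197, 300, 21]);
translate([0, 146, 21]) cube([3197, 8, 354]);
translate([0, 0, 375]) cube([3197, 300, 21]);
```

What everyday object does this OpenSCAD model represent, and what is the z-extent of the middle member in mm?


An I-beam. The web height is 354 mm.

Two wide flanges with a thin centred web — an I-beam. Overall 396 mm minus two 21 mm flanges gives a web of 396 − 2·21 = 354 mm.


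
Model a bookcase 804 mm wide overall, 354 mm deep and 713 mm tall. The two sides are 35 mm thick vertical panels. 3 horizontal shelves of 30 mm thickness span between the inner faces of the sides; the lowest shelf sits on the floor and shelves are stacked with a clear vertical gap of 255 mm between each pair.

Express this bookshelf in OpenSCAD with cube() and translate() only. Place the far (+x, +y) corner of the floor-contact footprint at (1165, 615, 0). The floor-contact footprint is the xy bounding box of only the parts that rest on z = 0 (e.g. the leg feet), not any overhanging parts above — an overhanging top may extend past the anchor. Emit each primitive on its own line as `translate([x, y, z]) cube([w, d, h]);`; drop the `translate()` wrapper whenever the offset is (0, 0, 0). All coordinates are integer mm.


translate([361, 261, 0]) cube([35, 354, 713]);
translate([1130, 261, 0]) cube([35, 354, 713]);
translate([396, 261, 0]) cube([734, 354, 30]);
translate([396, 261, 285]) cube([734, 354, 30]);
translate([396, 261, 570]) cube([734, 354, 30]);


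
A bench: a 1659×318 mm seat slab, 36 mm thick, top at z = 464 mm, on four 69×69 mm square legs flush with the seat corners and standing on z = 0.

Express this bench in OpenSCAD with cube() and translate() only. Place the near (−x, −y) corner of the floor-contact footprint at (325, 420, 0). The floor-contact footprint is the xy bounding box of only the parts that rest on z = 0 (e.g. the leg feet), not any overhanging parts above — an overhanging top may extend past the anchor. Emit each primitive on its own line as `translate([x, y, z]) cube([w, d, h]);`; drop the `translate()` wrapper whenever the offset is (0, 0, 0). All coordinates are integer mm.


translate([325, 420, 428]) cube([1659, 318, 36]);
translate([325, 420, 0]) cube([69, 69, 428]);
translate([325, 669, 0]) cube([69, 69, 428]);
translate([1915, 420, 0]) cube([69, 69, 428]);
translate([1915, 669, 0]) cube([69, 69, 428]);


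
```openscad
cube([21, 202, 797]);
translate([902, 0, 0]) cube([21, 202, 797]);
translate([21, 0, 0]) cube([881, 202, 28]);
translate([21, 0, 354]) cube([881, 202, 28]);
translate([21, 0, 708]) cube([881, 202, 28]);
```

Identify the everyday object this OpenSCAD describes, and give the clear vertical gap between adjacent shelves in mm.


A bookshelf. The clear shelf gap is 326 mm.

Two tall side panels with 3 horizontal boards between them — a bookshelf. The first two shelf undersides are at z = 0 and z = 354; with shelf thickness 28, the clear gap is 354 − 0 − 28 = 326 mm.


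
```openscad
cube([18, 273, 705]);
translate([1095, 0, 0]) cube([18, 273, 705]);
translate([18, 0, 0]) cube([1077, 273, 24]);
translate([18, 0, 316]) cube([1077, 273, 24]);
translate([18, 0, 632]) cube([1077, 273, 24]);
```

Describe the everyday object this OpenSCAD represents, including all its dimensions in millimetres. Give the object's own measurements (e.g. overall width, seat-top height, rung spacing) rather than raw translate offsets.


An open bookshelf. Two side panels, each 18 mm thick, 273 mm deep and 705 mm tall, stand 1113 mm apart (outside-to-outside). Between them sit 3 shelves, each 24 mm thick and 273 mm deep, spanning the full gap between the sides. The bottom shelf rests on the floor (its underside at z = 0) and the clear gap between one shelf's top and the next shelf's underside is 292 mm.


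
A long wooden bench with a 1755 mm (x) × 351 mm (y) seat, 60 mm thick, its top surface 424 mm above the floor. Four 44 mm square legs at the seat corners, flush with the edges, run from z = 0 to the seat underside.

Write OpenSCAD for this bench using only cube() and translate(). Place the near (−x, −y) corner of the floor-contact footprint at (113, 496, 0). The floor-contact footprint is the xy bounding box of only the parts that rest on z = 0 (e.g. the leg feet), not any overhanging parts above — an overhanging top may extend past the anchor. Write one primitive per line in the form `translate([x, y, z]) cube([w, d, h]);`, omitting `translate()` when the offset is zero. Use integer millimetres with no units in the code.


// leg_h = 424 − 60 = 364
translate([113, 496, 364]) cube([1755, 351, 60]);
translate([113, 496, 0]) cube([44, 44, 364]);
translate([113, 803, 0]) cube([44, 44, 364]);
translate([1824, 496, 0]) cube([44, 44, 364]);
translate([1824, 803, 0]) cube([44, 44, 364]);


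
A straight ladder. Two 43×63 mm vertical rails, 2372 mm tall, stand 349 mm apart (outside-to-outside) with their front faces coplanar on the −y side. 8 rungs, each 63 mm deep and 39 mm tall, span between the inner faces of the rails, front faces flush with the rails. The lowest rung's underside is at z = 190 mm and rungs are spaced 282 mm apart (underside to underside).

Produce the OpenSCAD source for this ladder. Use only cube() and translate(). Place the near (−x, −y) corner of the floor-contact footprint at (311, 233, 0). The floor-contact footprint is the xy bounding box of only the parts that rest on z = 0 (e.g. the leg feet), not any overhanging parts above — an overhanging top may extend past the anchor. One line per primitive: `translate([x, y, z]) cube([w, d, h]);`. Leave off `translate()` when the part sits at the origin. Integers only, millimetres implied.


translate([311, 233, 0]) cube([43, 63, 2372]);
translate([617, 233, 0]) cube([43, 63, 2372]);
translate([354, 233, 190]) cube([263, 63, 39]);
translate([354, 233, 472]) cube([263, 63, 39]);
translate([354, 233, 754]) cube([263, 63, 39]);
translate([354, 233, 1036]) cube([263, 63, 39]);
translate([354, 233, 1318]) cube([263, 63, 39]);
translate([354, 233, 1600]) cube([263, 63, 39]);
translate([354, 233, 1882]) cube([263, 63, 39]);
translate([354, 233, 2164]) cube([263, 63, 39]);


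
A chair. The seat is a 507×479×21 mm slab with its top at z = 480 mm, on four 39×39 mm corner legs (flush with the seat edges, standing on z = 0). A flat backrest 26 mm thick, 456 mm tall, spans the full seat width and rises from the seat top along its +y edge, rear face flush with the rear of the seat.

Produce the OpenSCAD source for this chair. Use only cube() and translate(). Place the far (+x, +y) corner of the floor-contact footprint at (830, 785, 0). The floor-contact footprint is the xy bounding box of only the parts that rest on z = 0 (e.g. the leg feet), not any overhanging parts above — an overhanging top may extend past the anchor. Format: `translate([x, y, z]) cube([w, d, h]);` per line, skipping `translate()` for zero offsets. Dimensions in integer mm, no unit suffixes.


translate([323, 306, 459]) cube([507, 479, 21]);
translate([323, 306, 0]) cube([39, 39, 459]);
translate([791, 306, 0]) cube([39, 39, 459]);
translate([323, 746, 0]) cube([39, 39, 459]);
translate([791, 746, 0]) cube([39, 39, 459]);
translate([323, 759, 480]) cube([507, 26, 456]);


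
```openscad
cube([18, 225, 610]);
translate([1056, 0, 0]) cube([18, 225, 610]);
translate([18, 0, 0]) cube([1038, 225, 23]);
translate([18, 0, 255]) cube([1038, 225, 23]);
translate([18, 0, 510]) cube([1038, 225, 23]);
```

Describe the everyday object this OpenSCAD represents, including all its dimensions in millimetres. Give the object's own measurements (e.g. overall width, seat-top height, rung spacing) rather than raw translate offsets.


An open bookshelf. Two side panels, each 18 mm thick, 225 mm deep and 610 mm tall, stand 1074 mm apart (outside-to-outside). Between them sit 3 shelves, each 23 mm thick and 225 mm deep, spanning the full gap between the sides. The bottom shelf rests on the floor (its underside at z = 0) and the clear gap between one shelf's top and the next shelf's underside is 232 mm.


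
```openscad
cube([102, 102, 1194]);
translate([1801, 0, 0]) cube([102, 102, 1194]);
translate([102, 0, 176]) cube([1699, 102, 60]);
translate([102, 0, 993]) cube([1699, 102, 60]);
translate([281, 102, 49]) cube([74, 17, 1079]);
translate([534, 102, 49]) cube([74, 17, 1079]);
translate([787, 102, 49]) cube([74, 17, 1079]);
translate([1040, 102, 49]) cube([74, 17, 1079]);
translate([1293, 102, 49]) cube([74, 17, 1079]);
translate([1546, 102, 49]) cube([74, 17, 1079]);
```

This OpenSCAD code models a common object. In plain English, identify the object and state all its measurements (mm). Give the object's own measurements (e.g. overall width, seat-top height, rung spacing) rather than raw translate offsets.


A fence section. Two 102×102 mm posts, 1194 mm tall, stand on the floor with a clear span of 1699 mm between their inner faces. Two horizontal rails of 102×60 mm section span the gap between the posts with their undersides at z = 176 mm and z = 993 mm, flush with the posts' −y face. 6 pickets, each 74 mm wide, 17 mm thick and 1079 mm tall, are fixed to the +y face of the rails with their bottoms at z = 49 mm, spaced across the span with a 179 mm gap after the −x post and between neighbouring pickets, with 181 mm left before the +x post.


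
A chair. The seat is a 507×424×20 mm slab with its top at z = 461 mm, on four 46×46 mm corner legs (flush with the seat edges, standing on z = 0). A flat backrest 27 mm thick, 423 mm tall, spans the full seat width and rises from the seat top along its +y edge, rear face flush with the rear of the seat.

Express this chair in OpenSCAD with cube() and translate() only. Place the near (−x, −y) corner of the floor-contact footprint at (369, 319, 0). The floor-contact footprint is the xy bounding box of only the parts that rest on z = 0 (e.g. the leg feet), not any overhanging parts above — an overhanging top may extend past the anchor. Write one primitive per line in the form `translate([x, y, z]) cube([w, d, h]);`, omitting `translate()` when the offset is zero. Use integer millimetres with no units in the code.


translate([369, 319, 441]) cube([507, 424, 20]);
translate([369, 319, 0]) cube([46, 46, 441]);
translate([830, 319, 0]) cube([46, 46, 441]);
translate([369, 697, 0]) cube([46, 46, 441]);
translate([830, 697, 0]) cube([46, 46, 441]);
translate([369, 716, 461]) cube([507, 27, 423]);


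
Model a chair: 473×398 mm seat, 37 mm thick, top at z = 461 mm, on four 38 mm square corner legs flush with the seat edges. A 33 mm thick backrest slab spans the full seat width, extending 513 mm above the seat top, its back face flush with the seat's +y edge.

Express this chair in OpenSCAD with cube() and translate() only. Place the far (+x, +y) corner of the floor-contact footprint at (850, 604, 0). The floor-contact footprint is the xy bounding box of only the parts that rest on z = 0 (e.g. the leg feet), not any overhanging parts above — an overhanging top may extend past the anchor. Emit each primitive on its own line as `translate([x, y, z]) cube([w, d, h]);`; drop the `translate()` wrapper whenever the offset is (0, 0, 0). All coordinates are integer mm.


translate([377, 206, 424]) cube([473, 398, 37]);
translate([377, 206, 0]) cube([38, 38, 424]);
translate([812, 206, 0]) cube([38, 38, 424]);
translate([377, 566, 0]) cube([38, 38, 424]);
translate([812, 566, 0]) cube([38, 38, 424]);
translate([377, 571, 461]) cube([473, 33, 513]);


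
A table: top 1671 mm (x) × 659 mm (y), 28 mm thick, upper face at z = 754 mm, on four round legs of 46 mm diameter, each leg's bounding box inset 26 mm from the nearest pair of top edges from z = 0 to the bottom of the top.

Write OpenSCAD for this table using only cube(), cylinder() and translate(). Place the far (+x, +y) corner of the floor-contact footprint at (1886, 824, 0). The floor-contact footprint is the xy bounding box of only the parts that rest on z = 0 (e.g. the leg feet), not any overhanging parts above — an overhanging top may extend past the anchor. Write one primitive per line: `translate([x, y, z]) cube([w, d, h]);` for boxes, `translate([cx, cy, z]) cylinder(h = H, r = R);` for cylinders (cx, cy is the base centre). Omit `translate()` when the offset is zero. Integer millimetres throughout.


translate([241, 191, 726]) cube([1671, 659, 28]);
translate([290, 240, 0]) cylinder(h = 726, r = 23);
translate([1863, 240, 0]) cylinder(h = 726, r = 23);
translate([290, 801, 0]) cylinder(h = 726, r = 23);
translate([1863, 801, 0]) cylinder(h = 726, r = 23);


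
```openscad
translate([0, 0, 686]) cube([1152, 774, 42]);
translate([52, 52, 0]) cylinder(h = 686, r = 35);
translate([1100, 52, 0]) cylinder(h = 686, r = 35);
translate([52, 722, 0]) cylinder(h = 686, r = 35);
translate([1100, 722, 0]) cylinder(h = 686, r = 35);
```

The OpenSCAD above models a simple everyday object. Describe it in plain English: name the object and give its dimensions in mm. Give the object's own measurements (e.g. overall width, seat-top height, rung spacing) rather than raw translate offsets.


A rectangular dining table. The top is 1152×774×42 mm with its upper surface at z = 728 mm. It stands on four round legs of 70 mm diameter, each leg's bounding box inset 17 mm from the nearest pair of top edges, running from the floor to the underside of the top.


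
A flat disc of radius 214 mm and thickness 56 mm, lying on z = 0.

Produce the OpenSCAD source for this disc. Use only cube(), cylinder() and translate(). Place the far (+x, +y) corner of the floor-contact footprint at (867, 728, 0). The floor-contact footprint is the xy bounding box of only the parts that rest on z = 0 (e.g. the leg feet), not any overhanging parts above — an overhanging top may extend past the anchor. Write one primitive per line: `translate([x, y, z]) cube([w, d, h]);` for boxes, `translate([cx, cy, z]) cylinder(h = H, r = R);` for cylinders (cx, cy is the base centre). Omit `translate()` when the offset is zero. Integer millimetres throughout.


translate([653, 514, 0]) cylinder(h = 56, r = 214);


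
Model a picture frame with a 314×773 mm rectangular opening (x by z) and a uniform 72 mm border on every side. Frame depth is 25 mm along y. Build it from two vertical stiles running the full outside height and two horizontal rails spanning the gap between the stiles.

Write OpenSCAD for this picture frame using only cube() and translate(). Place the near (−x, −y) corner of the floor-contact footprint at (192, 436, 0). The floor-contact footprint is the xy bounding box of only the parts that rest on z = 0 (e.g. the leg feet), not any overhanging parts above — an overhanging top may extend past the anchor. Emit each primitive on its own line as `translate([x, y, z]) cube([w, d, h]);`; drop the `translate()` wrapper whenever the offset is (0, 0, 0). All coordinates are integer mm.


translate([192, 436, 0]) cube([72, 25, 917]);
translate([578, 436, 0]) cube([72, 25, 917]);
translate([264, 436, 0]) cube([314, 25, 72]);
translate([264, 436, 845]) cube([314, 25, 72]);


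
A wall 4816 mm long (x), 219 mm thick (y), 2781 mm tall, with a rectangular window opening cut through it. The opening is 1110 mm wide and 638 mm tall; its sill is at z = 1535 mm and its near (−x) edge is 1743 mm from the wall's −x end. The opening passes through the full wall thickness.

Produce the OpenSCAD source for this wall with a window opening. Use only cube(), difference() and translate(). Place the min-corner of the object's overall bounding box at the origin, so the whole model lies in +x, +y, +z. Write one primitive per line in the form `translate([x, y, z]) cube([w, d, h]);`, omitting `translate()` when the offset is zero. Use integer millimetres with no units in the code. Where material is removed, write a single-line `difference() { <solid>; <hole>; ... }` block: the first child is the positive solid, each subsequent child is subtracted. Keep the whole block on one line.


difference() { cube([4816, 219, 2781]); translate([1743, 0, 1535]) cube([1110, 219, 638]); }


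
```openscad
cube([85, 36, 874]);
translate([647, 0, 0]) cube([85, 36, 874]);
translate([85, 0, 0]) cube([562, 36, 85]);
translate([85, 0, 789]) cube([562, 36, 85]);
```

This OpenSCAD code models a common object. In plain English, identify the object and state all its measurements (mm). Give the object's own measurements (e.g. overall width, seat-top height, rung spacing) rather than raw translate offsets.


A rectangular picture frame lying in the x–z plane (depth along y). The opening is 562 mm wide (x) by 704 mm tall (z), surrounded by a border 85 mm wide on all four sides. The frame is 36 mm deep and is made of two full-height vertical stiles with two horizontal rails fitted between them.


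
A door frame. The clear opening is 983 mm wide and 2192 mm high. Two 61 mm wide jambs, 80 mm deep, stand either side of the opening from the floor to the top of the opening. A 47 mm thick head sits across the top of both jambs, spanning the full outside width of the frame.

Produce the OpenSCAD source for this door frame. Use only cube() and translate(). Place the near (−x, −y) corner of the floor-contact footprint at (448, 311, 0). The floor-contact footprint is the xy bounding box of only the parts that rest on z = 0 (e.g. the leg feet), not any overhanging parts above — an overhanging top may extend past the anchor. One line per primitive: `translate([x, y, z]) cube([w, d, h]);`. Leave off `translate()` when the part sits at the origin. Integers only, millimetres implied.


translate([448, 311, 0]) cube([61, 80, 2192]);
translate([1492, 311, 0]) cube([61, 80, 2192]);
translate([448, 311, 2192]) cube([1105, 80, 47]);


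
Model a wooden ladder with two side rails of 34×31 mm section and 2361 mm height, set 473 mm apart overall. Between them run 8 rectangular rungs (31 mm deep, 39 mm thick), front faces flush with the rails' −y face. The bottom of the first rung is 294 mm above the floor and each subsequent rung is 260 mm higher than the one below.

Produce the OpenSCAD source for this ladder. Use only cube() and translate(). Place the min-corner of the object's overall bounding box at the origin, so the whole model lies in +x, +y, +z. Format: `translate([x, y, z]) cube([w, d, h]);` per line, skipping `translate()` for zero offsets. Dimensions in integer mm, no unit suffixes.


cube([34, 31, 2361]);
translate([439, 0, 0]) cube([34, 31, 2361]);
translate([34, 0, 294]) cube([405, 31, 39]);
translate([34, 0, 554]) cube([405, 31, 39]);
translate([34, 0, 814]) cube([405, 31, 39]);
translate([34, 0, 1074]) cube([405, 31, 39]);
translate([34, 0, 1334]) cube([405, 31, 39]);
translate([34, 0, 1594]) cube([405, 31, 39]);
translate([34, 0, 1854]) cube([405, 31, 39]);
translate([34, 0, 2114]) cube([405, 31, 39]);


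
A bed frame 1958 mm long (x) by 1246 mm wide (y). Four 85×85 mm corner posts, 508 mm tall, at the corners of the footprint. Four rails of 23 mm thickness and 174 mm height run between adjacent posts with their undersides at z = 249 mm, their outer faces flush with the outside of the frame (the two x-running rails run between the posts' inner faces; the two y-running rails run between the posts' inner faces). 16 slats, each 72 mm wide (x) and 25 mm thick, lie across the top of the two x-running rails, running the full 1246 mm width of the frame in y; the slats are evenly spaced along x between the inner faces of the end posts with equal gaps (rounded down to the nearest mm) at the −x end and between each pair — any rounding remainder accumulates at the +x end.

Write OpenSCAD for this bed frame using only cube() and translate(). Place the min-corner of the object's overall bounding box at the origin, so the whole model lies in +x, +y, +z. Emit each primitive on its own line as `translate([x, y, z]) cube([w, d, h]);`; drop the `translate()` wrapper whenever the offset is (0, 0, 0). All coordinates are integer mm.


cube([85, 85, 508]);
translate([0, 1161, 0]) cube([85, 85, 508]);
translate([1873, 0, 0]) cube([85, 85, 508]);
translate([1873, 1161, 0]) cube([85, 85, 508]);
translate([85, 0, 249]) cube([1788, 23, 174]);
translate([85, 1223, 249]) cube([1788, 23, 174]);
translate([0, 85, 249]) cube([23, 1076, 174]);
translate([1935, 85, 249]) cube([23, 1076, 174]);
translate([122, 0, 423]) cube([72, 1246, 25]);
translate([231, 0, 423]) cube([72, 1246, 25]);
translate([340, 0, 423]) cube([72, 1246, 25]);
translate([449, 0, 423]) cube([72, 1246, 25]);
translate([558, 0, 423]) cube([72, 1246, 25]);
translate([667, 0, 423]) cube([72, 1246, 25]);
translate([776, 0, 423]) cube([72, 1246, 25]);
translate([885, 0, 423]) cube([72, 1246, 25]);
translate([994, 0, 423]) cube([72, 1246, 25]);
translate([1103, 0, 423]) cube([72, 1246, 25]);
translate([1212, 0, 423]) cube([72, 1246, 25]);
translate([1321, 0, 423]) cube([72, 1246, 25]);
translate([1430, 0, 423]) cube([72, 1246, 25]);
translate([1539, 0, 423]) cube([72, 1246, 25]);
translate([1648, 0, 423]) cube([72, 1246, 25]);
translate([1757, 0, 423]) cube([72, 1246, 25]);


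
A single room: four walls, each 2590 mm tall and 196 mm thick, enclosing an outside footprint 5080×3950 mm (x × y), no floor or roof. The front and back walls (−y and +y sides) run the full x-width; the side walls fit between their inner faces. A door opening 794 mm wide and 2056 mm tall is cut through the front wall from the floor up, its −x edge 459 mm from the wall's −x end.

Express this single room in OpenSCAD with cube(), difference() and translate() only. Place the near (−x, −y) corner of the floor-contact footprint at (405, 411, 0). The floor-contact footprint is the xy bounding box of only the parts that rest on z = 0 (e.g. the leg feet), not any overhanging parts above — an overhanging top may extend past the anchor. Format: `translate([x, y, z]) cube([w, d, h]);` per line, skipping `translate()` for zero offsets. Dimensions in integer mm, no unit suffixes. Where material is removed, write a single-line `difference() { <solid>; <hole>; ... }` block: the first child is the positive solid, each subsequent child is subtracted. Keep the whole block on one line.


difference() { translate([405, 411, 0]) cube([5080, 196, 2590]); translate([864, 411, 0]) cube([794, 196, 2056]); }
translate([405, 4165, 0]) cube([5080, 196, 2590]);
translate([405, 607, 0]) cube([196, 3558, 2590]);
translate([5289, 607, 0]) cube([196, 3558, 2590]);


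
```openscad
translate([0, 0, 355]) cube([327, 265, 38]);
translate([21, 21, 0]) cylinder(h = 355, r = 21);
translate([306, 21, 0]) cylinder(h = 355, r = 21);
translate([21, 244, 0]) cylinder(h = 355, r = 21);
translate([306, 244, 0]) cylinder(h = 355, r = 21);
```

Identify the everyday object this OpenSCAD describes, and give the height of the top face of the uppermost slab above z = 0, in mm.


A stool. The seat height is 393 mm.

A 327×265×38 slab at z = 355 on four corner cylinders — a stool. The seat top is 355 + 38 = 393 mm.


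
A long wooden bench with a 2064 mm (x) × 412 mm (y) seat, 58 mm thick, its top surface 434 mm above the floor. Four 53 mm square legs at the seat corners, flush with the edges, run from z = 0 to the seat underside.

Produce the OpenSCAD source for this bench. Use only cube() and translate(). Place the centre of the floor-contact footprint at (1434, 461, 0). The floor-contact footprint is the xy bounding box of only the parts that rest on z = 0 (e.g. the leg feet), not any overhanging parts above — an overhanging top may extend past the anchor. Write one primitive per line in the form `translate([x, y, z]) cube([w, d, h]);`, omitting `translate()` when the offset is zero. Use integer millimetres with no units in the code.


translate([402, 255, 376]) cube([2064, 412, 58]);
translate([402, 255, 0]) cube([53, 53, 376]);
translate([402, 614, 0]) cube([53, 53, 376]);
translate([2413, 255, 0]) cube([53, 53, 376]);
translate([2413, 614, 0]) cube([53, 53, 376]);


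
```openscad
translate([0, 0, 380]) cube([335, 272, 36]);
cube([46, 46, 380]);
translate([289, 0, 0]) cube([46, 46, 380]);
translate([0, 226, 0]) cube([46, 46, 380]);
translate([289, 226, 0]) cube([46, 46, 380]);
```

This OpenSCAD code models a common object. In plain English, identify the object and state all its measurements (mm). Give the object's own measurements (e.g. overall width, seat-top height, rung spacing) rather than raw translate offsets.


A simple wooden stool: a rectangular seat 335 mm (x) by 272 mm (y), 36 mm thick, top face at z = 416 mm, on four square legs, each 46×46 mm in cross-section. The legs rest on z = 0, each flush with a corner of the seat.


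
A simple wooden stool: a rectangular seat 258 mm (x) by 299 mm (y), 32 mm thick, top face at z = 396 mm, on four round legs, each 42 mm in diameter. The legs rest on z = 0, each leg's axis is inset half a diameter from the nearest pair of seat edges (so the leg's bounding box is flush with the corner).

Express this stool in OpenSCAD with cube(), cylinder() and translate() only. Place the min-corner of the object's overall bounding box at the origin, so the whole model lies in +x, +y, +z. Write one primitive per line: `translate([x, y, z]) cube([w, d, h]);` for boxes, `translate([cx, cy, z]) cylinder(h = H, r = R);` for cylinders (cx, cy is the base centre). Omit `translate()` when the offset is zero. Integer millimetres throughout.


// leg_h = 396 - 32 = 364
translate([0, 0, 364]) cube([258, 299, 32]);
translate([21, 21, 0]) cylinder(h = 364, r = 21);
translate([237, 21, 0]) cylinder(h = 364, r = 21);
translate([21, 278, 0]) cylinder(h = 364, r = 21);
translate([237, 278, 0]) cylinder(h = 364, r = 21);


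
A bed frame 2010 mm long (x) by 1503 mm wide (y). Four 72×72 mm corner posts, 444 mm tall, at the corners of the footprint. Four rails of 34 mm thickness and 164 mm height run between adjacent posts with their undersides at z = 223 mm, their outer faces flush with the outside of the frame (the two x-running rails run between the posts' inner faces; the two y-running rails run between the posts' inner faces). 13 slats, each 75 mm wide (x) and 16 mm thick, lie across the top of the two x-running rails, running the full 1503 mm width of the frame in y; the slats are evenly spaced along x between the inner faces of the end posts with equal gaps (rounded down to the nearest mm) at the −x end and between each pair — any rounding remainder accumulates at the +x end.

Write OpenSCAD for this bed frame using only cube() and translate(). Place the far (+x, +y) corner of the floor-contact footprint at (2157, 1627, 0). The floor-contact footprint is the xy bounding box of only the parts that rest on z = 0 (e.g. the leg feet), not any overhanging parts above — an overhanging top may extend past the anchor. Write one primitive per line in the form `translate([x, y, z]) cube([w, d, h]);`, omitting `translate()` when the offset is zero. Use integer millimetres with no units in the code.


translate([147, 124, 0]) cube([72, 72, 444]);
translate([147, 1555, 0]) cube([72, 72, 444]);
translate([2085, 124, 0]) cube([72, 72, 444]);
translate([2085, 1555, 0]) cube([72, 72, 444]);
translate([219, 124, 223]) cube([1866, 34, 164]);
translate([219, 1593, 223]) cube([1866, 34, 164]);
translate([147, 196, 223]) cube([34, 1359, 164]);
translate([2123, 196, 223]) cube([34, 1359, 164]);
translate([282, 124, 387]) cube([75, 1503, 16]);
translate([420, 124, 387]) cube([75, 1503, 16]);
translate([558, 124, 387]) cube([75, 1503, 16]);
translate([696, 124, 387]) cube([75, 1503, 16]);
translate([834, 124, 387]) cube([75, 1503, 16]);
translate([972, 124, 387]) cube([75, 1503, 16]);
translate([1110, 124, 387]) cube([75, 1503, 16]);
translate([1248, 124, 387]) cube([75, 1503, 16]);
translate([1386, 124, 387]) cube([75, 1503, 16]);
translate([1524, 124, 387]) cube([75, 1503, 16]);
translate([1662, 124, 387]) cube([75, 1503, 16]);
translate([1800, 124, 387]) cube([75, 1503, 16]);
translate([1938, 124, 387]) cube([75, 1503, 16]);


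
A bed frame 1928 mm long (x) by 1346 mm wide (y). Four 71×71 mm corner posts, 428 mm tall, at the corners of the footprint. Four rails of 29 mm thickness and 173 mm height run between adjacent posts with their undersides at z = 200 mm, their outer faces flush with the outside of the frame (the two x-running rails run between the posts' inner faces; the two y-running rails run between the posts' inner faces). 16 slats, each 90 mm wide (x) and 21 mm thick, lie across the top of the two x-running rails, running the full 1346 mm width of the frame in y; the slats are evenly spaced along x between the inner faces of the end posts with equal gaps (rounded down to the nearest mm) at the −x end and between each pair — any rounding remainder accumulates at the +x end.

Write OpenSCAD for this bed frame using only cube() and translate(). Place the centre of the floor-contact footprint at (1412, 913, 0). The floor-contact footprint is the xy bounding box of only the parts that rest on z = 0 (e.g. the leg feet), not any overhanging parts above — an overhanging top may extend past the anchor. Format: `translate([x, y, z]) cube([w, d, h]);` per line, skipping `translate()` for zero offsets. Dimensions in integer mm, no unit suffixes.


translate([448, 240, 0]) cube([71, 71, 428]);
translate([448, 1515, 0]) cube([71, 71, 428]);
translate([2305, 240, 0]) cube([71, 71, 428]);
translate([2305, 1515, 0]) cube([71, 71, 428]);
translate([519, 240, 200]) cube([1786, 29, 173]);
translate([519, 1557, 200]) cube([1786, 29, 173]);
translate([448, 311, 200]) cube([29, 1204, 173]);
translate([2347, 311, 200]) cube([29, 1204, 173]);
translate([539, 240, 373]) cube([90, 1346, 21]);
translate([649, 240, 373]) cube([90, 1346, 21]);
translate([759, 240, 373]) cube([90, 1346, 21]);
translate([869, 240, 373]) cube([90, 1346, 21]);
translate([979, 240, 373]) cube([90, 1346, 21]);
translate([1089, 240, 373]) cube([90, 1346, 21]);
translate([1199, 240, 373]) cube([90, 1346, 21]);
translate([1309, 240, 373]) cube([90, 1346, 21]);
translate([1419, 240, 373]) cube([90, 1346, 21]);
translate([1529, 240, 373]) cube([90, 1346, 21]);
translate([1639, 240, 373]) cube([90, 1346, 21]);
translate([1749, 240, 373]) cube([90, 1346, 21]);
translate([1859, 240, 373]) cube([90, 1346, 21]);
translate([1969, 240, 373]) cube([90, 1346, 21]);
translate([2079, 240, 373]) cube([90, 1346, 21]);
translate([2189, 240, 373]) cube([90, 1346, 21]);


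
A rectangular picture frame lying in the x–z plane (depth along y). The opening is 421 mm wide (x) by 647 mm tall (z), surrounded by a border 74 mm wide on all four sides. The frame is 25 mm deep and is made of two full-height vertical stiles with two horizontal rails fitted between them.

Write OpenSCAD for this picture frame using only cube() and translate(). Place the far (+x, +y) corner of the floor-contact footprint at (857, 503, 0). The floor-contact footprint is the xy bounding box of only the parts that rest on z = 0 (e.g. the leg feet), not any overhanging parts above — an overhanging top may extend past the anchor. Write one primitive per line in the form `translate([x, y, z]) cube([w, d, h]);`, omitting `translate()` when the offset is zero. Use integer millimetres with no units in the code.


translate([288, 478, 0]) cube([74, 25, 795]);
translate([783, 478, 0]) cube([74, 25, 795]);
translate([362, 478, 0]) cube([421, 25, 74]);
translate([362, 478, 721]) cube([421, 25, 74]);


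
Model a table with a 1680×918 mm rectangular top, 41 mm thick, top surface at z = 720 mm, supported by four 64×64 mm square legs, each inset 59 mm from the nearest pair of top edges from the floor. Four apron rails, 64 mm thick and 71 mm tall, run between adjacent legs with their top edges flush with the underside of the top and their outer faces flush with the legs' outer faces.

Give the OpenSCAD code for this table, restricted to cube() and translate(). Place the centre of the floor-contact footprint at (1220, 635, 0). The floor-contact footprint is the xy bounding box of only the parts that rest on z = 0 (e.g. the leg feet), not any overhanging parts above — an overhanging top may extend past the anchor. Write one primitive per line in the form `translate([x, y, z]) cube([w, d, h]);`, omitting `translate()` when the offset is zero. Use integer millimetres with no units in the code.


translate([380, 176, 679]) cube([1680, 918, 41]);
translate([439, 235, 0]) cube([64, 64, 679]);
translate([1937, 235, 0]) cube([64, 64, 679]);
translate([439, 971, 0]) cube([64, 64, 679]);
translate([1937, 971, 0]) cube([64, 64, 679]);
translate([503, 235, 608]) cube([1434, 64, 71]);
translate([503, 971, 608]) cube([1434, 64, 71]);
translate([439, 299, 608]) cube([64, 672, 71]);
translate([1937, 299, 608]) cube([64, 672, 71]);


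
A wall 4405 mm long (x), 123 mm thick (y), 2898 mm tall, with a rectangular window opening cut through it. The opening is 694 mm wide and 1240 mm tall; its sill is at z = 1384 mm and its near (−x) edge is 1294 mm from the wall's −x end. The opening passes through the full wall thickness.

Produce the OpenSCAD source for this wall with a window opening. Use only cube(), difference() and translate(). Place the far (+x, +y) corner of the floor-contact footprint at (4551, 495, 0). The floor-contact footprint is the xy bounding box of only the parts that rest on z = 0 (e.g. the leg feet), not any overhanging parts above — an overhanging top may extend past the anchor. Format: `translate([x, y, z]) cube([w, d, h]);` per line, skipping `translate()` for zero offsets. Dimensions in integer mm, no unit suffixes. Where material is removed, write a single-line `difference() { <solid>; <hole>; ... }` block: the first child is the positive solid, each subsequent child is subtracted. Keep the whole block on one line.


difference() { translate([146, 372, 0]) cube([4405, 123, 2898]); translate([1440, 372, 1384]) cube([694, 123, 1240]); }


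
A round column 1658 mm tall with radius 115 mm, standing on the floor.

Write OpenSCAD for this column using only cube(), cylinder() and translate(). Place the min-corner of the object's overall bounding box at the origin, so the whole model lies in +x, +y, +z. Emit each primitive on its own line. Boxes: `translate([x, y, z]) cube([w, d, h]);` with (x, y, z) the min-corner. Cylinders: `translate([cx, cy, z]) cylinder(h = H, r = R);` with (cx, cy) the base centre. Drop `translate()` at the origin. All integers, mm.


translate([115, 115, 0]) cylinder(h = 1658, r = 115);


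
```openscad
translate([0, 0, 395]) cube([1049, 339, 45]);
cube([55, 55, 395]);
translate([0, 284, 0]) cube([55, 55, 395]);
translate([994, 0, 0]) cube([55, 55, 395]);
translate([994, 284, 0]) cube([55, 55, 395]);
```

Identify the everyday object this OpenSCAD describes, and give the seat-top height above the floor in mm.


A bench. The seat-top height is 440 mm.

A long slab on four corner posts — a bench. The slab sits at z = 395 with thickness 45, so the top is 395 + 45 = 440 mm.


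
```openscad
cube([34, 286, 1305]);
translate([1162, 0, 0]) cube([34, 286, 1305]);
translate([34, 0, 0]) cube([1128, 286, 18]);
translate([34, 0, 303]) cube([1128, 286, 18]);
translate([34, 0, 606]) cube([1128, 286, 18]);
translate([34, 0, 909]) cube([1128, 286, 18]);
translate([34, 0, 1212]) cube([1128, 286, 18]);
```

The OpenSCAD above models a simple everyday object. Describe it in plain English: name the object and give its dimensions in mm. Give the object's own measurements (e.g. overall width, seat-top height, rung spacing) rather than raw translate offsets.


An open bookshelf. Two side panels, each 34 mm thick, 286 mm deep and 1305 mm tall, stand 1196 mm apart (outside-to-outside). Between them sit 5 shelves, each 18 mm thick and 286 mm deep, spanning the full gap between the sides. The bottom shelf rests on the floor (its underside at z = 0) and the clear gap between one shelf's top and the next shelf's underside is 285 mm.


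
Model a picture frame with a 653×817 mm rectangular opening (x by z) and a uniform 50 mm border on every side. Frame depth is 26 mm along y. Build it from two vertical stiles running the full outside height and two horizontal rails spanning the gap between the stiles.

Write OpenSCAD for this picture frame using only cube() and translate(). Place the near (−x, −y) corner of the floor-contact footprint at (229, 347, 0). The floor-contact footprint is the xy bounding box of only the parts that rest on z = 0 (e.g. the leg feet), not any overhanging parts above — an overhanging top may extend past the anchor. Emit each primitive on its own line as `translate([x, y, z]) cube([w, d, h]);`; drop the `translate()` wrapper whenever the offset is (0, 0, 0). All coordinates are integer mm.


translate([229, 347, 0]) cube([50, 26, 917]);
translate([932, 347, 0]) cube([50, 26, 917]);
translate([279, 347, 0]) cube([653, 26, 50]);
translate([279, 347, 867]) cube([653, 26, 50]);


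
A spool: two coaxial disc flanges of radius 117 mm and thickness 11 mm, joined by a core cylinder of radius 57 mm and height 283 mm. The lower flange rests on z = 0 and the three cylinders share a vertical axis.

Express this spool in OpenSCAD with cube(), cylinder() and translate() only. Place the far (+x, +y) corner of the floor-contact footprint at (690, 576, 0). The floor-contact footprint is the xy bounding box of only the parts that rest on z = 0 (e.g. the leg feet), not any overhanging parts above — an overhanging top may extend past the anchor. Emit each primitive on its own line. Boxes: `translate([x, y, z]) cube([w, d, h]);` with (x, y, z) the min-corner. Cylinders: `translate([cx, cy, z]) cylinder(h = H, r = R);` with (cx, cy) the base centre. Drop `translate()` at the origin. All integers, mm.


translate([573, 459, 0]) cylinder(h = 11, r = 117);
translate([573, 459, 11]) cylinder(h = 283, r = 57);
translate([573, 459, 294]) cylinder(h = 11, r = 117);


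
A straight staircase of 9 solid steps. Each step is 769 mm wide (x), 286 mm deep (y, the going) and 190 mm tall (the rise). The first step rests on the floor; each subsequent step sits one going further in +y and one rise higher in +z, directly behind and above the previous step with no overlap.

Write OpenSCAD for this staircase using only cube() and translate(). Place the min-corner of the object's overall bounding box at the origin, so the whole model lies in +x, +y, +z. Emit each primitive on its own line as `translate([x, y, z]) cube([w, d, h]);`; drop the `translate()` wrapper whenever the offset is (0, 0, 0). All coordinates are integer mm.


cube([769, 286, 190]);
translate([0, 286, 190]) cube([769, 286, 190]);
translate([0, 572, 380]) cube([769, 286, 190]);
translate([0, 858, 570]) cube([769, 286, 190]);
translate([0, 1144, 760]) cube([769, 286, 190]);
translate([0, 1430, 950]) cube([769, 286, 190]);
translate([0, 1716, 1140]) cube([769, 286, 190]);
translate([0, 2002, 1330]) cube([769, 286, 190]);
translate([0, 2288, 1520]) cube([769, 286, 190]);


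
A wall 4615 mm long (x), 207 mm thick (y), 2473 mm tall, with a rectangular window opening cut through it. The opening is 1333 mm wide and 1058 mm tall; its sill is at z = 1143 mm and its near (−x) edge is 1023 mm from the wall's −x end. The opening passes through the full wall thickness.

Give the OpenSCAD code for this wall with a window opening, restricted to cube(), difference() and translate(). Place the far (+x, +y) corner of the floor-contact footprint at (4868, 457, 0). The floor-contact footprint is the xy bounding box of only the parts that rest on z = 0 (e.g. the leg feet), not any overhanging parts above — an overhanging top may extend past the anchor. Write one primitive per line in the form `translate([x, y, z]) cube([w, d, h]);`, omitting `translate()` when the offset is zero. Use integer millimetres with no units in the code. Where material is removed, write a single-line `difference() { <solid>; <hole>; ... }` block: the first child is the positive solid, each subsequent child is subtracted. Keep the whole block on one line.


difference() { translate([253, 250, 0]) cube([4615, 207, 2473]); translate([1276, 250, 1143]) cube([1333, 207, 1058]); }
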